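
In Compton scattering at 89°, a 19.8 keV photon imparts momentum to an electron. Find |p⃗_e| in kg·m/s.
1.4564e-23 kg·m/s

The electron is initially at rest, so by conservation of momentum:
p⃗_e = p⃗₀ − p⃗'  (incident photon momentum minus scattered photon momentum)

Photon momentum magnitudes (p = h/λ = E/c):
λ₀ = hc/E₀ = 62.6183 pm → p₀ = h/λ₀ = 1.0582e-23 kg·m/s
Δλ = λ_C(1 − cos 89°) = 2.3840 pm
λ' = 65.0022 pm → p' = h/λ' = 1.0194e-23 kg·m/s

The scattered photon makes angle θ = 89° with the incident direction, so by the law of cosines:
|p⃗_e|² = p₀² + p'² − 2p₀p'cos θ
|p⃗_e|² = (1.0582e-23)² + (1.0194e-23)² − 2·1.0582e-23·1.0194e-23·cos(89°)
|p⃗_e| = 1.4564e-23 kg·m/s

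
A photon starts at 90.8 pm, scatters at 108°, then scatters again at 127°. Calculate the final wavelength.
97.8626 pm

Apply Compton shift twice:

First scattering at θ₁ = 108°:
Δλ₁ = λ_C(1 - cos(108°))
Δλ₁ = 2.4263 × 1.3090
Δλ₁ = 3.1761 pm

After first scattering:
λ₁ = 90.8 + 3.1761 = 93.9761 pm

Second scattering at θ₂ = 127°:
Δλ₂ = λ_C(1 - cos(127°))
Δλ₂ = 2.4263 × 1.6018
Δλ₂ = 3.8865 pm

Final wavelength:
λ₂ = 93.9761 + 3.8865 = 97.8626 pm

Total shift: Δλ_total = 3.1761 + 3.8865 = 7.0626 pm

(Intermediate values are shown rounded; full precision is carried through to the final answer.)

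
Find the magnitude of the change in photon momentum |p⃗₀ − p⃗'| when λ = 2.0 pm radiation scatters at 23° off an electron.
1.2948e-22 kg·m/s

Photon momentum magnitude is p = h/λ.

Initial momentum:
p₀ = h/λ = 6.6261e-34/2.0000e-12 = 3.3130e-22 kg·m/s

After scattering:
λ' = λ + Δλ = 2.0 + 0.1929 = 2.1929 pm
p' = h/λ' = 6.6261e-34/2.1929e-12 = 3.0216e-22 kg·m/s

Momentum is a vector; the scattered photon's direction makes angle θ = 23° with the incident direction. The magnitude of the vector change Δp⃗ = p⃗₀ − p⃗' is found from the law of cosines:
|Δp⃗|² = p₀² + p'² − 2p₀p'cos θ
|Δp⃗|² = (3.3130e-22)² + (3.0216e-22)² − 2·3.3130e-22·3.0216e-22·cos(23°)
|Δp⃗| = 1.2948e-22 kg·m/s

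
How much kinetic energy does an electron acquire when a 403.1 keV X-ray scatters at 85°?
168.7524 keV

By energy conservation: K_e = E_initial - E_final

First find the scattered photon energy:
Initial wavelength: λ = hc/E = 3.0758 pm
Compton shift: Δλ = λ_C(1 - cos(85°)) = 2.2148 pm
Final wavelength: λ' = 3.0758 + 2.2148 = 5.2906 pm
Final photon energy: E' = hc/λ' = 234.3476 keV

Electron kinetic energy:
K_e = E - E' = 403.1000 - 234.3476 = 168.7524 keV

(Intermediate values are shown rounded; full precision is carried through to the final answer.)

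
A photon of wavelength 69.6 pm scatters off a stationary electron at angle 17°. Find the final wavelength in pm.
69.7060 pm

Using the Compton scattering formula:
λ' = λ + Δλ = λ + λ_C(1 - cos θ)

Given:
- Initial wavelength λ = 69.6 pm
- Scattering angle θ = 17°
- Compton wavelength λ_C ≈ 2.4263 pm

Calculate the shift:
Δλ = 2.4263 × (1 - cos(17°))
Δλ = 2.4263 × 0.0437
Δλ = 0.1060 pm

Final wavelength:
λ' = 69.6 + 0.1060 = 69.7060 pm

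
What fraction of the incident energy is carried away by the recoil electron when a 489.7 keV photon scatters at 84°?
0.4618 (or 46.18%)

Calculate initial and final photon energies:

Initial: E₀ = 489.7 keV → λ₀ = 2.5318 pm
Compton shift: Δλ = 2.1727 pm
Final wavelength: λ' = 4.7045 pm
Final energy: E' = 263.5421 keV

Fractional energy loss:
(E₀ - E')/E₀ = (489.7000 - 263.5421)/489.7000
= 226.1579/489.7000
= 0.4618
= 46.18%

(Intermediate values are shown rounded; full precision is carried through to the final answer.)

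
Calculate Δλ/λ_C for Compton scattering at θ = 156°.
1.9135 λ_C

The Compton shift formula is:
Δλ = λ_C(1 - cos θ)

Dividing both sides by λ_C:
Δλ/λ_C = 1 - cos θ

For θ = 156°:
Δλ/λ_C = 1 - cos(156°)
Δλ/λ_C = 1 - -0.9135
Δλ/λ_C = 1.9135

This means the shift is 1.9135 × λ_C = 4.6429 pm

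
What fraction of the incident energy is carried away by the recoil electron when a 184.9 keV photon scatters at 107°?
0.3186 (or 31.86%)

Calculate initial and final photon energies:

Initial: E₀ = 184.9 keV → λ₀ = 6.7055 pm
Compton shift: Δλ = 3.1357 pm
Final wavelength: λ' = 9.8412 pm
Final energy: E' = 125.9852 keV

Fractional energy loss:
(E₀ - E')/E₀ = (184.9000 - 125.9852)/184.9000
= 58.9148/184.9000
= 0.3186
= 31.86%

(Intermediate values are shown rounded; full precision is carried through to the final answer.)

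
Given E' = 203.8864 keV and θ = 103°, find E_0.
398.8000 keV

Convert final energy to wavelength (hc ≈ 1239.842 keV·pm):
λ' = hc/E' = 1239.842 / 203.8864 = 6.0810 pm

Calculate the Compton shift:
Δλ = λ_C(1 - cos(103°))
Δλ = 2.4263 × (1 - cos(103°))
Δλ = 2.9721 pm

Initial wavelength:
λ = λ' - Δλ = 6.0810 - 2.9721 = 3.1089 pm

Initial energy:
E = hc/λ = 1239.842 / 3.1089 = 398.8000 keV

(Intermediate values are shown rounded; full precision is carried through to the final answer.)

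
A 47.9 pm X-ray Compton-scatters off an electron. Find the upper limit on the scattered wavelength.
52.7526 pm (at θ = 180°)

The Compton shift is Δλ = λ_C(1 − cos θ).

Since cos θ ranges from −1 to 1, the factor (1 − cos θ) ranges from 0 to 2; the maximum shift occurs at θ = 180° (backscattering):
Δλ_max = 2λ_C = 2 × 2.4263 pm = 4.8526 pm

Maximum scattered wavelength:
λ'_max = λ₀ + Δλ_max = 47.9 + 4.8526 = 52.7526 pm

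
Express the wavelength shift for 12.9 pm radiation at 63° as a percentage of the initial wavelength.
10.2697%

Calculate the Compton shift:
Δλ = λ_C(1 - cos(63°))
Δλ = 2.4263 × (1 - cos(63°))
Δλ = 2.4263 × 0.5460
Δλ = 1.3248 pm

Percentage change:
(Δλ/λ₀) × 100 = (1.3248/12.9) × 100
= 10.2697%

(Intermediate values are shown rounded; full precision is carried through to the final answer.)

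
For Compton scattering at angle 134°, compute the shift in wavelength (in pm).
4.1118 pm

Using the Compton scattering formula:
Δλ = λ_C(1 - cos θ)

where λ_C = h/(m_e·c) ≈ 2.4263 pm is the Compton wavelength of an electron.

For θ = 134°:
cos(134°) = -0.6947
1 - cos(134°) = 1.6947

Δλ = 2.4263 × 1.6947
Δλ = 4.1118 pm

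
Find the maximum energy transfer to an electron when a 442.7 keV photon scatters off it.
280.6981 keV

Maximum energy transfer occurs at θ = 180° (backscattering).

Initial photon: E₀ = 442.7 keV → λ₀ = 2.8006 pm

Maximum Compton shift (at 180°):
Δλ_max = 2λ_C = 2 × 2.4263 = 4.8526 pm

Final wavelength:
λ' = 2.8006 + 4.8526 = 7.6533 pm

Minimum photon energy (maximum energy to electron):
E'_min = hc/λ' = 162.0019 keV

Maximum electron kinetic energy:
K_max = E₀ - E'_min = 442.7000 - 162.0019 = 280.6981 keV

(Intermediate values are shown rounded; full precision is carried through to the final answer.)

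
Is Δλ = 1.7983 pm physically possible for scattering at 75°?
Yes, consistent

Calculate the expected shift for θ = 75°:

Δλ_expected = λ_C(1 - cos(75°))
Δλ_expected = 2.4263 × (1 - cos(75°))
Δλ_expected = 2.4263 × 0.7412
Δλ_expected = 1.7983 pm

Given shift: 1.7983 pm
Expected shift: 1.7983 pm
Difference: 0.0000 pm

The values match. This is consistent with Compton scattering at the stated angle.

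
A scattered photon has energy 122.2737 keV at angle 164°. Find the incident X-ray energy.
230.3999 keV

Convert final energy to wavelength (hc ≈ 1239.842 keV·pm):
λ' = hc/E' = 1239.842 / 122.2737 = 10.1399 pm

Calculate the Compton shift:
Δλ = λ_C(1 - cos(164°))
Δλ = 2.4263 × (1 - cos(164°))
Δλ = 4.7586 pm

Initial wavelength:
λ = λ' - Δλ = 10.1399 - 4.7586 = 5.3813 pm

Initial energy:
E = hc/λ = 1239.842 / 5.3813 = 230.3999 keV

(Intermediate values are shown rounded; full precision is carried through to the final answer.)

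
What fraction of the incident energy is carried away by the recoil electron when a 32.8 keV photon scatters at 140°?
0.1018 (or 10.18%)

Calculate initial and final photon energies:

Initial: E₀ = 32.8 keV → λ₀ = 37.8001 pm
Compton shift: Δλ = 4.2850 pm
Final wavelength: λ' = 42.0850 pm
Final energy: E' = 29.4604 keV

Fractional energy loss:
(E₀ - E')/E₀ = (32.8000 - 29.4604)/32.8000
= 3.3396/32.8000
= 0.1018
= 10.18%

(Intermediate values are shown rounded; full precision is carried through to the final answer.)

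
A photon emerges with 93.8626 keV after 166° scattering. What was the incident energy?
147.1000 keV

Convert final energy to wavelength (hc ≈ 1239.842 keV·pm):
λ' = hc/E' = 1239.842 / 93.8626 = 13.2091 pm

Calculate the Compton shift:
Δλ = λ_C(1 - cos(166°))
Δλ = 2.4263 × (1 - cos(166°))
Δλ = 4.7805 pm

Initial wavelength:
λ = λ' - Δλ = 13.2091 - 4.7805 = 8.4286 pm

Initial energy:
E = hc/λ = 1239.842 / 8.4286 = 147.1000 keV

(Intermediate values are shown rounded; full precision is carried through to the final answer.)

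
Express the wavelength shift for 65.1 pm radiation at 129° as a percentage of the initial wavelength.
6.0726%

Calculate the Compton shift:
Δλ = λ_C(1 - cos(129°))
Δλ = 2.4263 × (1 - cos(129°))
Δλ = 2.4263 × 1.6293
Δλ = 3.9532 pm

Percentage change:
(Δλ/λ₀) × 100 = (3.9532/65.1) × 100
= 6.0726%

(Intermediate values are shown rounded; full precision is carried through to the final answer.)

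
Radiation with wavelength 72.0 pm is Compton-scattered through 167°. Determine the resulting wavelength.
76.7904 pm

Using the Compton scattering formula:
λ' = λ + Δλ = λ + λ_C(1 - cos θ)

Given:
- Initial wavelength λ = 72.0 pm
- Scattering angle θ = 167°
- Compton wavelength λ_C ≈ 2.4263 pm

Calculate the shift:
Δλ = 2.4263 × (1 - cos(167°))
Δλ = 2.4263 × 1.9744
Δλ = 4.7904 pm

Final wavelength:
λ' = 72.0 + 4.7904 = 76.7904 pm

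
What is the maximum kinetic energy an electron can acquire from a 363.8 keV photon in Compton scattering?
213.7099 keV

Maximum energy transfer occurs at θ = 180° (backscattering).

Initial photon: E₀ = 363.8 keV → λ₀ = 3.4080 pm

Maximum Compton shift (at 180°):
Δλ_max = 2λ_C = 2 × 2.4263 = 4.8526 pm

Final wavelength:
λ' = 3.4080 + 4.8526 = 8.2607 pm

Minimum photon energy (maximum energy to electron):
E'_min = hc/λ' = 150.0901 keV

Maximum electron kinetic energy:
K_max = E₀ - E'_min = 363.8000 - 150.0901 = 213.7099 keV

(Intermediate values are shown rounded; full precision is carried through to the final answer.)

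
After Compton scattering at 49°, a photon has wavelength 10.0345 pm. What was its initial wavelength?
9.2000 pm

From λ' = λ + Δλ, we have λ = λ' - Δλ

First calculate the Compton shift:
Δλ = λ_C(1 - cos θ)
Δλ = 2.4263 × (1 - cos(49°))
Δλ = 2.4263 × 0.3439
Δλ = 0.8345 pm

Initial wavelength:
λ = λ' - Δλ
λ = 10.0345 - 0.8345
λ = 9.2000 pm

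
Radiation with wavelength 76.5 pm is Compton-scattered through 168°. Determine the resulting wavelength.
81.2996 pm

Using the Compton scattering formula:
λ' = λ + Δλ = λ + λ_C(1 - cos θ)

Given:
- Initial wavelength λ = 76.5 pm
- Scattering angle θ = 168°
- Compton wavelength λ_C ≈ 2.4263 pm

Calculate the shift:
Δλ = 2.4263 × (1 - cos(168°))
Δλ = 2.4263 × 1.9781
Δλ = 4.7996 pm

Final wavelength:
λ' = 76.5 + 4.7996 = 81.2996 pm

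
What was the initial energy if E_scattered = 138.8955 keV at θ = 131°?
252.5998 keV

Convert final energy to wavelength (hc ≈ 1239.842 keV·pm):
λ' = hc/E' = 1239.842 / 138.8955 = 8.9264 pm

Calculate the Compton shift:
Δλ = λ_C(1 - cos(131°))
Δλ = 2.4263 × (1 - cos(131°))
Δλ = 4.0181 pm

Initial wavelength:
λ = λ' - Δλ = 8.9264 - 4.0181 = 4.9083 pm

Initial energy:
E = hc/λ = 1239.842 / 4.9083 = 252.5998 keV

(Intermediate values are shown rounded; full precision is carried through to the final answer.)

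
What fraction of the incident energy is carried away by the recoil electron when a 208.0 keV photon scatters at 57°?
0.1564 (or 15.64%)

Calculate initial and final photon energies:

Initial: E₀ = 208.0 keV → λ₀ = 5.9608 pm
Compton shift: Δλ = 1.1048 pm
Final wavelength: λ' = 7.0656 pm
Final energy: E' = 175.4752 keV

Fractional energy loss:
(E₀ - E')/E₀ = (208.0000 - 175.4752)/208.0000
= 32.5248/208.0000
= 0.1564
= 15.64%

(Intermediate values are shown rounded; full precision is carried through to the final answer.)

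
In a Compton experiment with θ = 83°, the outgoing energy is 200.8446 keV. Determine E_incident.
306.7000 keV

Convert final energy to wavelength (hc ≈ 1239.842 keV·pm):
λ' = hc/E' = 1239.842 / 200.8446 = 6.1731 pm

Calculate the Compton shift:
Δλ = λ_C(1 - cos(83°))
Δλ = 2.4263 × (1 - cos(83°))
Δλ = 2.1306 pm

Initial wavelength:
λ = λ' - Δλ = 6.1731 - 2.1306 = 4.0425 pm

Initial energy:
E = hc/λ = 1239.842 / 4.0425 = 306.7000 keV

(Intermediate values are shown rounded; full precision is carried through to the final answer.)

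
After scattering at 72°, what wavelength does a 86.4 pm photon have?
88.0765 pm

Using the Compton scattering formula:
λ' = λ + Δλ = λ + λ_C(1 - cos θ)

Given:
- Initial wavelength λ = 86.4 pm
- Scattering angle θ = 72°
- Compton wavelength λ_C ≈ 2.4263 pm

Calculate the shift:
Δλ = 2.4263 × (1 - cos(72°))
Δλ = 2.4263 × 0.6910
Δλ = 1.6765 pm

Final wavelength:
λ' = 86.4 + 1.6765 = 88.0765 pm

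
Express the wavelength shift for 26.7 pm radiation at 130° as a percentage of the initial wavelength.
14.9285%

Calculate the Compton shift:
Δλ = λ_C(1 - cos(130°))
Δλ = 2.4263 × (1 - cos(130°))
Δλ = 2.4263 × 1.6428
Δλ = 3.9859 pm

Percentage change:
(Δλ/λ₀) × 100 = (3.9859/26.7) × 100
= 14.9285%

(Intermediate values are shown rounded; full precision is carried through to the final answer.)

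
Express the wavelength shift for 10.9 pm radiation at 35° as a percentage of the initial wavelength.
4.0256%

Calculate the Compton shift:
Δλ = λ_C(1 - cos(35°))
Δλ = 2.4263 × (1 - cos(35°))
Δλ = 2.4263 × 0.1808
Δλ = 0.4388 pm

Percentage change:
(Δλ/λ₀) × 100 = (0.4388/10.9) × 100
= 4.0256%

(Intermediate values are shown rounded; full precision is carried through to the final answer.)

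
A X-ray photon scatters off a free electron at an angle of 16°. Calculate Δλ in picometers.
0.0940 pm

Using the Compton scattering formula:
Δλ = λ_C(1 - cos θ)

where λ_C = h/(m_e·c) ≈ 2.4263 pm is the Compton wavelength of an electron.

For θ = 16°:
cos(16°) = 0.9613
1 - cos(16°) = 0.0387

Δλ = 2.4263 × 0.0387
Δλ = 0.0940 pm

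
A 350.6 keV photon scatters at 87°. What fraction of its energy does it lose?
0.3940 (or 39.40%)

Calculate initial and final photon energies:

Initial: E₀ = 350.6 keV → λ₀ = 3.5363 pm
Compton shift: Δλ = 2.2993 pm
Final wavelength: λ' = 5.8357 pm
Final energy: E' = 212.4592 keV

Fractional energy loss:
(E₀ - E')/E₀ = (350.6000 - 212.4592)/350.6000
= 138.1408/350.6000
= 0.3940
= 39.40%

(Intermediate values are shown rounded; full precision is carried through to the final answer.)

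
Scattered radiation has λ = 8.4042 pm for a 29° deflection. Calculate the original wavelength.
8.1000 pm

From λ' = λ + Δλ, we have λ = λ' - Δλ

First calculate the Compton shift:
Δλ = λ_C(1 - cos θ)
Δλ = 2.4263 × (1 - cos(29°))
Δλ = 2.4263 × 0.1254
Δλ = 0.3042 pm

Initial wavelength:
λ = λ' - Δλ
λ = 8.4042 - 0.3042
λ = 8.1000 pm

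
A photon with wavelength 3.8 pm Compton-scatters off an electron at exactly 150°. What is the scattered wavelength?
8.3276 pm

Using the Compton formula: λ' = λ + λ_C(1 − cos θ)

For θ = 150°, cos θ = -√3/2 (exact) ≈ -0.8660, so:
1 − cos 150° = 1 − (-√3/2) ≈ 1.8660

Δλ = λ_C × 1.8660 = 2.4263 × 1.8660 = 4.5276 pm

λ' = 3.8 + 4.5276 = 8.3276 pm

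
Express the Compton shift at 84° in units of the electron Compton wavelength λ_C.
0.8955 λ_C

The Compton shift formula is:
Δλ = λ_C(1 - cos θ)

Dividing both sides by λ_C:
Δλ/λ_C = 1 - cos θ

For θ = 84°:
Δλ/λ_C = 1 - cos(84°)
Δλ/λ_C = 1 - 0.1045
Δλ/λ_C = 0.8955

This means the shift is 0.8955 × λ_C = 2.1727 pm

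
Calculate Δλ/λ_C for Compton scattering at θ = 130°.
1.6428 λ_C

The Compton shift formula is:
Δλ = λ_C(1 - cos θ)

Dividing both sides by λ_C:
Δλ/λ_C = 1 - cos θ

For θ = 130°:
Δλ/λ_C = 1 - cos(130°)
Δλ/λ_C = 1 - -0.6428
Δλ/λ_C = 1.6428

This means the shift is 1.6428 × λ_C = 3.9859 pm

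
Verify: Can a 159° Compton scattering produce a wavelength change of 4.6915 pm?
Yes, consistent

Calculate the expected shift for θ = 159°:

Δλ_expected = λ_C(1 - cos(159°))
Δλ_expected = 2.4263 × (1 - cos(159°))
Δλ_expected = 2.4263 × 1.9336
Δλ_expected = 4.6915 pm

Given shift: 4.6915 pm
Expected shift: 4.6915 pm
Difference: 0.0000 pm

The values match. This is consistent with Compton scattering at the stated angle.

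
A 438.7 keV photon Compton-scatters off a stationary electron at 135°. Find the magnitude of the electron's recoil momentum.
3.0910e-22 kg·m/s

The electron is initially at rest, so by conservation of momentum:
p⃗_e = p⃗₀ − p⃗'  (incident photon momentum minus scattered photon momentum)

Photon momentum magnitudes (p = h/λ = E/c):
λ₀ = hc/E₀ = 2.8262 pm → p₀ = h/λ₀ = 2.3445e-22 kg·m/s
Δλ = λ_C(1 − cos 135°) = 4.1420 pm
λ' = 6.9681 pm → p' = h/λ' = 9.5091e-23 kg·m/s

The scattered photon makes angle θ = 135° with the incident direction, so by the law of cosines:
|p⃗_e|² = p₀² + p'² − 2p₀p'cos θ
|p⃗_e|² = (2.3445e-22)² + (9.5091e-23)² − 2·2.3445e-22·9.5091e-23·cos(135°)
|p⃗_e| = 3.0910e-22 kg·m/s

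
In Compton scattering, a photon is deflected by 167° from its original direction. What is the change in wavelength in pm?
4.7904 pm

Using the Compton scattering formula:
Δλ = λ_C(1 - cos θ)

where λ_C = h/(m_e·c) ≈ 2.4263 pm is the Compton wavelength of an electron.

For θ = 167°:
cos(167°) = -0.9744
1 - cos(167°) = 1.9744

Δλ = 2.4263 × 1.9744
Δλ = 4.7904 pm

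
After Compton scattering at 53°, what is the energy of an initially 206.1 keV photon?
177.5807 keV

First convert energy to wavelength:
λ = hc/E, with hc ≈ 1239.842 keV·pm (i.e. 1239.842 eV·nm)

For E = 206.1 keV = 206100 eV:
λ = 1239.842 keV·pm / 206.1 keV
λ = 6.0157 pm

Calculate the Compton shift:
Δλ = λ_C(1 - cos(53°)) = 2.4263 × 0.3982
Δλ = 0.9661 pm

Final wavelength:
λ' = 6.0157 + 0.9661 = 6.9819 pm

Final energy:
E' = hc/λ' = 1239.842 / 6.9819 = 177.5807 keV

(Intermediate values are shown rounded; full precision is carried through to the final answer.)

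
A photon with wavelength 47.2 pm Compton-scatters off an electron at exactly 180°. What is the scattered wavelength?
52.0526 pm

Using the Compton formula: λ' = λ + λ_C(1 − cos θ)

For θ = 180°, cos θ = -1 (exact) = -1.0000, so:
1 − cos 180° = 1 − (-1) = 2.0000

Δλ = λ_C × 2.0000 = 2.4263 × 2.0000 = 4.8526 pm

λ' = 47.2 + 4.8526 = 52.0526 pm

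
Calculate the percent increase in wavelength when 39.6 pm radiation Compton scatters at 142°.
10.9552%

Calculate the Compton shift:
Δλ = λ_C(1 - cos(142°))
Δλ = 2.4263 × (1 - cos(142°))
Δλ = 2.4263 × 1.7880
Δλ = 4.3383 pm

Percentage change:
(Δλ/λ₀) × 100 = (4.3383/39.6) × 100
= 10.9552%

(Intermediate values are shown rounded; full precision is carried through to the final answer.)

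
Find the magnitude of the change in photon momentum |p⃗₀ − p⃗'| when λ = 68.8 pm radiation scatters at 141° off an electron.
1.7623e-23 kg·m/s

Photon momentum magnitude is p = h/λ.

Initial momentum:
p₀ = h/λ = 6.6261e-34/6.8800e-11 = 9.6309e-24 kg·m/s

After scattering:
λ' = λ + Δλ = 68.8 + 4.3119 = 73.1119 pm
p' = h/λ' = 6.6261e-34/7.3112e-11 = 9.0629e-24 kg·m/s

Momentum is a vector; the scattered photon's direction makes angle θ = 141° with the incident direction. The magnitude of the vector change Δp⃗ = p⃗₀ − p⃗' is found from the law of cosines:
|Δp⃗|² = p₀² + p'² − 2p₀p'cos θ
|Δp⃗|² = (9.6309e-24)² + (9.0629e-24)² − 2·9.6309e-24·9.0629e-24·cos(141°)
|Δp⃗| = 1.7623e-23 kg·m/s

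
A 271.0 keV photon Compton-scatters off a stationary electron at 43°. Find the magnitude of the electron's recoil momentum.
1.0095e-22 kg·m/s

The electron is initially at rest, so by conservation of momentum:
p⃗_e = p⃗₀ − p⃗'  (incident photon momentum minus scattered photon momentum)

Photon momentum magnitudes (p = h/λ = E/c):
λ₀ = hc/E₀ = 4.5751 pm → p₀ = h/λ₀ = 1.4483e-22 kg·m/s
Δλ = λ_C(1 − cos 43°) = 0.6518 pm
λ' = 5.2269 pm → p' = h/λ' = 1.2677e-22 kg·m/s

The scattered photon makes angle θ = 43° with the incident direction, so by the law of cosines:
|p⃗_e|² = p₀² + p'² − 2p₀p'cos θ
|p⃗_e|² = (1.4483e-22)² + (1.2677e-22)² − 2·1.4483e-22·1.2677e-22·cos(43°)
|p⃗_e| = 1.0095e-22 kg·m/s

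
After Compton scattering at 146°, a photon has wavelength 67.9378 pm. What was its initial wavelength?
63.5000 pm

From λ' = λ + Δλ, we have λ = λ' - Δλ

First calculate the Compton shift:
Δλ = λ_C(1 - cos θ)
Δλ = 2.4263 × (1 - cos(146°))
Δλ = 2.4263 × 1.8290
Δλ = 4.4378 pm

Initial wavelength:
λ = λ' - Δλ
λ = 67.9378 - 4.4378
λ = 63.5000 pm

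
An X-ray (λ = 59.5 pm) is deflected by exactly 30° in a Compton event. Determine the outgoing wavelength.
59.8251 pm

Using the Compton formula: λ' = λ + λ_C(1 − cos θ)

For θ = 30°, cos θ = √3/2 (exact) ≈ 0.8660, so:
1 − cos 30° = 1 − (√3/2) ≈ 0.1340

Δλ = λ_C × 0.1340 = 2.4263 × 0.1340 = 0.3251 pm

λ' = 59.5 + 0.3251 = 59.8251 pm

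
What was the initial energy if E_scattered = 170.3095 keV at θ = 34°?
180.6000 keV

Convert final energy to wavelength (hc ≈ 1239.842 keV·pm):
λ' = hc/E' = 1239.842 / 170.3095 = 7.2799 pm

Calculate the Compton shift:
Δλ = λ_C(1 - cos(34°))
Δλ = 2.4263 × (1 - cos(34°))
Δλ = 0.4148 pm

Initial wavelength:
λ = λ' - Δλ = 7.2799 - 0.4148 = 6.8651 pm

Initial energy:
E = hc/λ = 1239.842 / 6.8651 = 180.6000 keV

(Intermediate values are shown rounded; full precision is carried through to the final answer.)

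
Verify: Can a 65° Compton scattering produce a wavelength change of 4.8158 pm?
No, inconsistent

Calculate the expected shift for θ = 65°:

Δλ_expected = λ_C(1 - cos(65°))
Δλ_expected = 2.4263 × (1 - cos(65°))
Δλ_expected = 2.4263 × 0.5774
Δλ_expected = 1.4009 pm

Given shift: 4.8158 pm
Expected shift: 1.4009 pm
Difference: 3.4149 pm

The values do not match. The given shift corresponds to θ ≈ 170.0°, not 65°.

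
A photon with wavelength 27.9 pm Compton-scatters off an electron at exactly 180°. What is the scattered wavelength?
32.7526 pm

Using the Compton formula: λ' = λ + λ_C(1 − cos θ)

For θ = 180°, cos θ = -1 (exact) = -1.0000, so:
1 − cos 180° = 1 − (-1) = 2.0000

Δλ = λ_C × 2.0000 = 2.4263 × 2.0000 = 4.8526 pm

λ' = 27.9 + 4.8526 = 32.7526 pm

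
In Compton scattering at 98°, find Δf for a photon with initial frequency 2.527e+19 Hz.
4.775e+18 Hz (decrease)

Convert frequency to wavelength (c = 299792458 m/s):
λ₀ = c/f₀ = 299792458/2.527e+19 = 1.1863572e-11 m = 11.8636 pm

Calculate Compton shift:
Δλ = λ_C(1 - cos(98°)) = 2.7640 pm

Final wavelength:
λ' = λ₀ + Δλ = 11.8636 + 2.7640 = 14.6276 pm

Final frequency:
f' = c/λ' = 299792458/1.4627559e-11 = 2.0495043e+19 Hz

Frequency shift (decrease):
Δf = f₀ - f' = 2.527e+19 - 2.0495043e+19 = 4.775e+18 Hz

(Intermediate values are shown rounded; full precision is carried through to the final answer.)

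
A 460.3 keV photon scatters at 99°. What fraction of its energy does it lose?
0.5102 (or 51.02%)

Calculate initial and final photon energies:

Initial: E₀ = 460.3 keV → λ₀ = 2.6936 pm
Compton shift: Δλ = 2.8059 pm
Final wavelength: λ' = 5.4994 pm
Final energy: E' = 225.4496 keV

Fractional energy loss:
(E₀ - E')/E₀ = (460.3000 - 225.4496)/460.3000
= 234.8504/460.3000
= 0.5102
= 51.02%

(Intermediate values are shown rounded; full precision is carried through to the final answer.)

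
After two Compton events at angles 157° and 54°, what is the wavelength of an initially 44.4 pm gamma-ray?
50.0599 pm

Apply Compton shift twice:

First scattering at θ₁ = 157°:
Δλ₁ = λ_C(1 - cos(157°))
Δλ₁ = 2.4263 × 1.9205
Δλ₁ = 4.6597 pm

After first scattering:
λ₁ = 44.4 + 4.6597 = 49.0597 pm

Second scattering at θ₂ = 54°:
Δλ₂ = λ_C(1 - cos(54°))
Δλ₂ = 2.4263 × 0.4122
Δλ₂ = 1.0002 pm

Final wavelength:
λ₂ = 49.0597 + 1.0002 = 50.0599 pm

Total shift: Δλ_total = 4.6597 + 1.0002 = 5.6599 pm

(Intermediate values are shown rounded; full precision is carried through to the final answer.)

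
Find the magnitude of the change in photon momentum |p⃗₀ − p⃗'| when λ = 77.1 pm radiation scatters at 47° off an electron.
6.8203e-24 kg·m/s

Photon momentum magnitude is p = h/λ.

Initial momentum:
p₀ = h/λ = 6.6261e-34/7.7100e-11 = 8.5941e-24 kg·m/s

After scattering:
λ' = λ + Δλ = 77.1 + 0.7716 = 77.8716 pm
p' = h/λ' = 6.6261e-34/7.7872e-11 = 8.5090e-24 kg·m/s

Momentum is a vector; the scattered photon's direction makes angle θ = 47° with the incident direction. The magnitude of the vector change Δp⃗ = p⃗₀ − p⃗' is found from the law of cosines:
|Δp⃗|² = p₀² + p'² − 2p₀p'cos θ
|Δp⃗|² = (8.5941e-24)² + (8.5090e-24)² − 2·8.5941e-24·8.5090e-24·cos(47°)
|Δp⃗| = 6.8203e-24 kg·m/s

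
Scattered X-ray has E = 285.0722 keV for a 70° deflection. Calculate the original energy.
450.4000 keV

Convert final energy to wavelength (hc ≈ 1239.842 keV·pm):
λ' = hc/E' = 1239.842 / 285.0722 = 4.3492 pm

Calculate the Compton shift:
Δλ = λ_C(1 - cos(70°))
Δλ = 2.4263 × (1 - cos(70°))
Δλ = 1.5965 pm

Initial wavelength:
λ = λ' - Δλ = 4.3492 - 1.5965 = 2.7528 pm

Initial energy:
E = hc/λ = 1239.842 / 2.7528 = 450.4000 keV

(Intermediate values are shown rounded; full precision is carried through to the final answer.)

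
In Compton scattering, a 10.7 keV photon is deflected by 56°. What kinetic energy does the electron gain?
0.0979 keV

By energy conservation: K_e = E_initial - E_final

First find the scattered photon energy:
Initial wavelength: λ = hc/E = 115.8731 pm
Compton shift: Δλ = λ_C(1 - cos(56°)) = 1.0695 pm
Final wavelength: λ' = 115.8731 + 1.0695 = 116.9426 pm
Final photon energy: E' = hc/λ' = 10.6021 keV

Electron kinetic energy:
K_e = E - E' = 10.7000 - 10.6021 = 0.0979 keV

(Intermediate values are shown rounded; full precision is carried through to the final answer.)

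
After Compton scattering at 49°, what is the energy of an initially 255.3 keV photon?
217.8632 keV

First convert energy to wavelength:
λ = hc/E, with hc ≈ 1239.842 keV·pm (i.e. 1239.842 eV·nm)

For E = 255.3 keV = 255300 eV:
λ = 1239.842 keV·pm / 255.3 keV
λ = 4.8564 pm

Calculate the Compton shift:
Δλ = λ_C(1 - cos(49°)) = 2.4263 × 0.3439
Δλ = 0.8345 pm

Final wavelength:
λ' = 4.8564 + 0.8345 = 5.6909 pm

Final energy:
E' = hc/λ' = 1239.842 / 5.6909 = 217.8632 keV

(Intermediate values are shown rounded; full precision is carried through to the final answer.)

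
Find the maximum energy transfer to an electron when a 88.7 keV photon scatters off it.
22.8579 keV

Maximum energy transfer occurs at θ = 180° (backscattering).

Initial photon: E₀ = 88.7 keV → λ₀ = 13.9779 pm

Maximum Compton shift (at 180°):
Δλ_max = 2λ_C = 2 × 2.4263 = 4.8526 pm

Final wavelength:
λ' = 13.9779 + 4.8526 = 18.8305 pm

Minimum photon energy (maximum energy to electron):
E'_min = hc/λ' = 65.8421 keV

Maximum electron kinetic energy:
K_max = E₀ - E'_min = 88.7000 - 65.8421 = 22.8579 keV

(Intermediate values are shown rounded; full precision is carried through to the final answer.)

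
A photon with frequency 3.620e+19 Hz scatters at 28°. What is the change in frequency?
1.200e+18 Hz (decrease)

Convert frequency to wavelength (c = 299792458 m/s):
λ₀ = c/f₀ = 299792458/3.620e+19 = 8.2815596e-12 m = 8.2816 pm

Calculate Compton shift:
Δλ = λ_C(1 - cos(28°)) = 0.2840 pm

Final wavelength:
λ' = λ₀ + Δλ = 8.2816 + 0.2840 = 8.5656 pm

Final frequency:
f' = c/λ' = 299792458/8.5655651e-12 = 3.4999729e+19 Hz

Frequency shift (decrease):
Δf = f₀ - f' = 3.620e+19 - 3.4999729e+19 = 1.200e+18 Hz

(Intermediate values are shown rounded; full precision is carried through to the final answer.)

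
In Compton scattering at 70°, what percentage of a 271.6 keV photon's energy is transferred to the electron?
0.2591 (or 25.91%)

Calculate initial and final photon energies:

Initial: E₀ = 271.6 keV → λ₀ = 4.5650 pm
Compton shift: Δλ = 1.5965 pm
Final wavelength: λ' = 6.1614 pm
Final energy: E' = 201.2267 keV

Fractional energy loss:
(E₀ - E')/E₀ = (271.6000 - 201.2267)/271.6000
= 70.3733/271.6000
= 0.2591
= 25.91%

(Intermediate values are shown rounded; full precision is carried through to the final answer.)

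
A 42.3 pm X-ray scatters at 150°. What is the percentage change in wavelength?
10.7034%

Calculate the Compton shift:
Δλ = λ_C(1 - cos(150°))
Δλ = 2.4263 × (1 - cos(150°))
Δλ = 2.4263 × 1.8660
Δλ = 4.5276 pm

Percentage change:
(Δλ/λ₀) × 100 = (4.5276/42.3) × 100
= 10.7034%

(Intermediate values are shown rounded; full precision is carried through to the final answer.)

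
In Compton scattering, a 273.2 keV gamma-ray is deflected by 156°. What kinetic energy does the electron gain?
138.1568 keV

By energy conservation: K_e = E_initial - E_final

First find the scattered photon energy:
Initial wavelength: λ = hc/E = 4.5382 pm
Compton shift: Δλ = λ_C(1 - cos(156°)) = 4.6429 pm
Final wavelength: λ' = 4.5382 + 4.6429 = 9.1811 pm
Final photon energy: E' = hc/λ' = 135.0432 keV

Electron kinetic energy:
K_e = E - E' = 273.2000 - 135.0432 = 138.1568 keV

(Intermediate values are shown rounded; full precision is carried through to the final answer.)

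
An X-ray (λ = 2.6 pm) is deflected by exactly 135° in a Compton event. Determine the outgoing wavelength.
6.7420 pm

Using the Compton formula: λ' = λ + λ_C(1 − cos θ)

For θ = 135°, cos θ = -√2/2 (exact) ≈ -0.7071, so:
1 − cos 135° = 1 − (-√2/2) ≈ 1.7071

Δλ = λ_C × 1.7071 = 2.4263 × 1.7071 = 4.1420 pm

λ' = 2.6 + 4.1420 = 6.7420 pm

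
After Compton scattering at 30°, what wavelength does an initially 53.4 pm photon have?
53.7251 pm

Using the Compton formula: λ' = λ + λ_C(1 − cos θ)

For θ = 30°, cos θ = √3/2 (exact) ≈ 0.8660, so:
1 − cos 30° = 1 − (√3/2) ≈ 0.1340

Δλ = λ_C × 0.1340 = 2.4263 × 0.1340 = 0.3251 pm

λ' = 53.4 + 0.3251 = 53.7251 pm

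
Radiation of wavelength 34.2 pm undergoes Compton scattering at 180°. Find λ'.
39.0526 pm

Using the Compton formula: λ' = λ + λ_C(1 − cos θ)

For θ = 180°, cos θ = -1 (exact) = -1.0000, so:
1 − cos 180° = 1 − (-1) = 2.0000

Δλ = λ_C × 2.0000 = 2.4263 × 2.0000 = 4.8526 pm

λ' = 34.2 + 4.8526 = 39.0526 pm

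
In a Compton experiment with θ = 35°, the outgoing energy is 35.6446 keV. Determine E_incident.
36.1000 keV

Convert final energy to wavelength (hc ≈ 1239.842 keV·pm):
λ' = hc/E' = 1239.842 / 35.6446 = 34.7834 pm

Calculate the Compton shift:
Δλ = λ_C(1 - cos(35°))
Δλ = 2.4263 × (1 - cos(35°))
Δλ = 0.4388 pm

Initial wavelength:
λ = λ' - Δλ = 34.7834 - 0.4388 = 34.3447 pm

Initial energy:
E = hc/λ = 1239.842 / 34.3447 = 36.1000 keV

(Intermediate values are shown rounded; full precision is carried through to the final answer.)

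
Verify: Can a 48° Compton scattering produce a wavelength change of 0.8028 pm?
Yes, consistent

Calculate the expected shift for θ = 48°:

Δλ_expected = λ_C(1 - cos(48°))
Δλ_expected = 2.4263 × (1 - cos(48°))
Δλ_expected = 2.4263 × 0.3309
Δλ_expected = 0.8028 pm

Given shift: 0.8028 pm
Expected shift: 0.8028 pm
Difference: 0.0000 pm

The values match. This is consistent with Compton scattering at the stated angle.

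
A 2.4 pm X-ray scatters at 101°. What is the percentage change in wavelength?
120.3863%

Calculate the Compton shift:
Δλ = λ_C(1 - cos(101°))
Δλ = 2.4263 × (1 - cos(101°))
Δλ = 2.4263 × 1.1908
Δλ = 2.8893 pm

Percentage change:
(Δλ/λ₀) × 100 = (2.8893/2.4) × 100
= 120.3863%

(Intermediate values are shown rounded; full precision is carried through to the final answer.)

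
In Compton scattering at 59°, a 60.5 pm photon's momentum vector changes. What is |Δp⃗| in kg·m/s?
1.0685e-23 kg·m/s

Photon momentum magnitude is p = h/λ.

Initial momentum:
p₀ = h/λ = 6.6261e-34/6.0500e-11 = 1.0952e-23 kg·m/s

After scattering:
λ' = λ + Δλ = 60.5 + 1.1767 = 61.6767 pm
p' = h/λ' = 6.6261e-34/6.1677e-11 = 1.0743e-23 kg·m/s

Momentum is a vector; the scattered photon's direction makes angle θ = 59° with the incident direction. The magnitude of the vector change Δp⃗ = p⃗₀ − p⃗' is found from the law of cosines:
|Δp⃗|² = p₀² + p'² − 2p₀p'cos θ
|Δp⃗|² = (1.0952e-23)² + (1.0743e-23)² − 2·1.0952e-23·1.0743e-23·cos(59°)
|Δp⃗| = 1.0685e-23 kg·m/s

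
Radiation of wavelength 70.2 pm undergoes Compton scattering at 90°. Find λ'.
72.6263 pm

Using the Compton formula: λ' = λ + λ_C(1 − cos θ)

For θ = 90°, cos θ = 0 (exact) = 0.0000, so:
1 − cos 90° = 1 − (0) = 1.0000

Δλ = λ_C × 1.0000 = 2.4263 × 1.0000 = 2.4263 pm

λ' = 70.2 + 2.4263 = 72.6263 pm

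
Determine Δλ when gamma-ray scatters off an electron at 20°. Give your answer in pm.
0.1463 pm

Using the Compton scattering formula:
Δλ = λ_C(1 - cos θ)

where λ_C = h/(m_e·c) ≈ 2.4263 pm is the Compton wavelength of an electron.

For θ = 20°:
cos(20°) = 0.9397
1 - cos(20°) = 0.0603

Δλ = 2.4263 × 0.0603
Δλ = 0.1463 pm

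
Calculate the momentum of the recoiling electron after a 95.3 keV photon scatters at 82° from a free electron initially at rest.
6.2432e-23 kg·m/s

The electron is initially at rest, so by conservation of momentum:
p⃗_e = p⃗₀ − p⃗'  (incident photon momentum minus scattered photon momentum)

Photon momentum magnitudes (p = h/λ = E/c):
λ₀ = hc/E₀ = 13.0099 pm → p₀ = h/λ₀ = 5.0931e-23 kg·m/s
Δλ = λ_C(1 − cos 82°) = 2.0886 pm
λ' = 15.0985 pm → p' = h/λ' = 4.3886e-23 kg·m/s

The scattered photon makes angle θ = 82° with the incident direction, so by the law of cosines:
|p⃗_e|² = p₀² + p'² − 2p₀p'cos θ
|p⃗_e|² = (5.0931e-23)² + (4.3886e-23)² − 2·5.0931e-23·4.3886e-23·cos(82°)
|p⃗_e| = 6.2432e-23 kg·m/s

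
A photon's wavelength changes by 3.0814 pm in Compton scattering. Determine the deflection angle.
105.66°

From the Compton formula Δλ = λ_C(1 - cos θ), we can solve for θ:

cos θ = 1 - Δλ/λ_C

Given:
- Δλ = 3.0814 pm
- λ_C = h/(m_e·c) ≈ 2.42631024 pm

cos θ = 1 - 3.0814/2.42631024
cos θ = 1 - 1.269994
cos θ = -0.269994

θ = arccos(-0.269994)
θ = 105.66°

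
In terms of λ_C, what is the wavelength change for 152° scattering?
1.8829 λ_C

The Compton shift formula is:
Δλ = λ_C(1 - cos θ)

Dividing both sides by λ_C:
Δλ/λ_C = 1 - cos θ

For θ = 152°:
Δλ/λ_C = 1 - cos(152°)
Δλ/λ_C = 1 - -0.8829
Δλ/λ_C = 1.8829

This means the shift is 1.8829 × λ_C = 4.5686 pm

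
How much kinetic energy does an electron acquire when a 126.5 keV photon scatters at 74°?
19.2347 keV

By energy conservation: K_e = E_initial - E_final

First find the scattered photon energy:
Initial wavelength: λ = hc/E = 9.8011 pm
Compton shift: Δλ = λ_C(1 - cos(74°)) = 1.7575 pm
Final wavelength: λ' = 9.8011 + 1.7575 = 11.5587 pm
Final photon energy: E' = hc/λ' = 107.2653 keV

Electron kinetic energy:
K_e = E - E' = 126.5000 - 107.2653 = 19.2347 keV

(Intermediate values are shown rounded; full precision is carried through to the final answer.)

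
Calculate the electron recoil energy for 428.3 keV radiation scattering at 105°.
219.8911 keV

By energy conservation: K_e = E_initial - E_final

First find the scattered photon energy:
Initial wavelength: λ = hc/E = 2.8948 pm
Compton shift: Δλ = λ_C(1 - cos(105°)) = 3.0543 pm
Final wavelength: λ' = 2.8948 + 3.0543 = 5.9491 pm
Final photon energy: E' = hc/λ' = 208.4089 keV

Electron kinetic energy:
K_e = E - E' = 428.3000 - 208.4089 = 219.8911 keV

(Intermediate values are shown rounded; full precision is carried through to the final answer.)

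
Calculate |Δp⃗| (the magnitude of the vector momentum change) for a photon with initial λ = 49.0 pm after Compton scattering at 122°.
2.2826e-23 kg·m/s

Photon momentum magnitude is p = h/λ.

Initial momentum:
p₀ = h/λ = 6.6261e-34/4.9000e-11 = 1.3523e-23 kg·m/s

After scattering:
λ' = λ + Δλ = 49.0 + 3.7121 = 52.7121 pm
p' = h/λ' = 6.6261e-34/5.2712e-11 = 1.2570e-23 kg·m/s

Momentum is a vector; the scattered photon's direction makes angle θ = 122° with the incident direction. The magnitude of the vector change Δp⃗ = p⃗₀ − p⃗' is found from the law of cosines:
|Δp⃗|² = p₀² + p'² − 2p₀p'cos θ
|Δp⃗|² = (1.3523e-23)² + (1.2570e-23)² − 2·1.3523e-23·1.2570e-23·cos(122°)
|Δp⃗| = 2.2826e-23 kg·m/s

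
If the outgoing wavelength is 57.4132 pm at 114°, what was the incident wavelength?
54.0000 pm

From λ' = λ + Δλ, we have λ = λ' - Δλ

First calculate the Compton shift:
Δλ = λ_C(1 - cos θ)
Δλ = 2.4263 × (1 - cos(114°))
Δλ = 2.4263 × 1.4067
Δλ = 3.4132 pm

Initial wavelength:
λ = λ' - Δλ
λ = 57.4132 - 3.4132
λ = 54.0000 pm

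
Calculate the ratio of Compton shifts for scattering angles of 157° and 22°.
157° produces the larger shift by a factor of 26.375

Calculate both shifts using Δλ = λ_C(1 - cos θ):

For θ₁ = 22°:
Δλ₁ = 2.4263 × (1 - cos(22°))
Δλ₁ = 2.4263 × 0.0728
Δλ₁ = 0.1767 pm

For θ₂ = 157°:
Δλ₂ = 2.4263 × (1 - cos(157°))
Δλ₂ = 2.4263 × 1.9205
Δλ₂ = 4.6597 pm

The 157° angle produces the larger shift.
Ratio: 4.6597/0.1767 = 26.375

(Intermediate values are shown rounded; full precision is carried through to the final answer.)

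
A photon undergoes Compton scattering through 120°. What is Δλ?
3.6395 pm

Using the Compton scattering formula:
Δλ = λ_C(1 - cos θ)

where λ_C = h/(m_e·c) ≈ 2.4263 pm is the Compton wavelength of an electron.

For θ = 120°:
cos(120°) = -0.5000
1 - cos(120°) = 1.5000

Δλ = 2.4263 × 1.5000
Δλ = 3.6395 pm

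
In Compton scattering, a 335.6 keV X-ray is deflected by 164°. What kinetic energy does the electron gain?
188.9258 keV

By energy conservation: K_e = E_initial - E_final

First find the scattered photon energy:
Initial wavelength: λ = hc/E = 3.6944 pm
Compton shift: Δλ = λ_C(1 - cos(164°)) = 4.7586 pm
Final wavelength: λ' = 3.6944 + 4.7586 = 8.4530 pm
Final photon energy: E' = hc/λ' = 146.6742 keV

Electron kinetic energy:
K_e = E - E' = 335.6000 - 146.6742 = 188.9258 keV

(Intermediate values are shown rounded; full precision is carried through to the final answer.)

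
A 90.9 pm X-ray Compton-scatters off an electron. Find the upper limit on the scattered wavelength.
95.7526 pm (at θ = 180°)

The Compton shift is Δλ = λ_C(1 − cos θ).

Since cos θ ranges from −1 to 1, the factor (1 − cos θ) ranges from 0 to 2; the maximum shift occurs at θ = 180° (backscattering):
Δλ_max = 2λ_C = 2 × 2.4263 pm = 4.8526 pm

Maximum scattered wavelength:
λ'_max = λ₀ + Δλ_max = 90.9 + 4.8526 = 95.7526 pm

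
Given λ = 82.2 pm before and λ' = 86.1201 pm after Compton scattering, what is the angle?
128.00°

First find the wavelength shift:
Δλ = λ' - λ = 86.1201 - 82.2 = 3.9201 pm

Using Δλ = λ_C(1 - cos θ), with λ_C = h/(m_e·c) ≈ 2.42631024 pm:
cos θ = 1 - Δλ/λ_C
cos θ = 1 - 3.9201/2.42631024
cos θ = -0.615663

θ = arccos(-0.615663)
θ = 128.00°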